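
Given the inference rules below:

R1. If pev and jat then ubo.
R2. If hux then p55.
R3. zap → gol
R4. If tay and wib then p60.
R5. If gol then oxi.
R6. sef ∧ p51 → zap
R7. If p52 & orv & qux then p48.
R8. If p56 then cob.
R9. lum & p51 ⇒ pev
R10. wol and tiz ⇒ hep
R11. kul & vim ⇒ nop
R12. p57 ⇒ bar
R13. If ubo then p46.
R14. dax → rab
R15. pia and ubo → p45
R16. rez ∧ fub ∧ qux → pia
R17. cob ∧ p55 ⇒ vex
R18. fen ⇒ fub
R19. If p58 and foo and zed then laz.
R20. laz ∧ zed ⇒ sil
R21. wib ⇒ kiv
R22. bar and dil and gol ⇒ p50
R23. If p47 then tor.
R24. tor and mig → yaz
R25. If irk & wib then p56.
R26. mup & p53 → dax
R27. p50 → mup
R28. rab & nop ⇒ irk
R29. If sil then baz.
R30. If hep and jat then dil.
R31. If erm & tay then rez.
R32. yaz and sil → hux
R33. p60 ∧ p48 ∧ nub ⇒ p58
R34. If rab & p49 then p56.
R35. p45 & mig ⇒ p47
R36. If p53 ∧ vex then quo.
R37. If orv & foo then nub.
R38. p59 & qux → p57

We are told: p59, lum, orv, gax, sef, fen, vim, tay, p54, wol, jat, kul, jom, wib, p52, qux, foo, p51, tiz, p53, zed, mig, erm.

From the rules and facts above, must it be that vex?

Yes

p60  (by R4: tay, wib)
zap  (by R6: sef, p51)
p48  (by R7: p52, orv, qux)
pev  (by R9: lum, p51)
hep  (by R10: wol, tiz)
nop  (by R11: kul, vim)
fub  (by R18: fen)
dil  (by R30: hep, jat)
rez  (by R31: erm, tay)
nub  (by R37: orv, foo)
p57  (by R38: p59, qux)
ubo  (by R1: pev, jat)
gol  (by R3: zap)
bar  (by R12: p57)
pia  (by R16: rez, fub, qux)
p50  (by R22: bar, dil, gol)
mup  (by R27: p50)
p58  (by R33: p60, p48, nub)
p45  (by R15: pia, ubo)
laz  (by R19: p58, foo, zed)
sil  (by R20: laz, zed)
dax  (by R26: mup, p53)
p47  (by R35: p45, mig)
rab  (by R14: dax)
tor  (by R23: p47)
yaz  (by R24: tor, mig)
irk  (by R28: rab, nop)
hux  (by R32: yaz, sil)
p55  (by R2: hux)
p56  (by R25: irk, wib)
cob  (by R8: p56)
vex  (by R17: cob, p55)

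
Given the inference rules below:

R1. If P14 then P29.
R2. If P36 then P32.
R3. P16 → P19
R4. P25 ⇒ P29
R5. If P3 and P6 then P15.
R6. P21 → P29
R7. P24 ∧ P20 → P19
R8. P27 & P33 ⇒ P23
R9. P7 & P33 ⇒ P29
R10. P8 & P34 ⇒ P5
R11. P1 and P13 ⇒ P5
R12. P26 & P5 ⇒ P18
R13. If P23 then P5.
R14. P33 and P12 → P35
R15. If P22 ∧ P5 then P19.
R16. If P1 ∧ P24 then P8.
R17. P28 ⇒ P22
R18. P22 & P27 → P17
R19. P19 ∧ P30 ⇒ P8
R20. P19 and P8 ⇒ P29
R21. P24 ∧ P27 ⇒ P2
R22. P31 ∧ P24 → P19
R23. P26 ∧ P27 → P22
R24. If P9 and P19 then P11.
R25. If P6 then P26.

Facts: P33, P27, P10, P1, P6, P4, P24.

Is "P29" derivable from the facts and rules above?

Yes

P23  (by R8: P27, P33)
P5  (by R13: P23)
P8  (by R16: P1, P24)
P26  (by R25: P6)
P22  (by R23: P26, P27)
P19  (by R15: P22, P5)
P29  (by R20: P19, P8)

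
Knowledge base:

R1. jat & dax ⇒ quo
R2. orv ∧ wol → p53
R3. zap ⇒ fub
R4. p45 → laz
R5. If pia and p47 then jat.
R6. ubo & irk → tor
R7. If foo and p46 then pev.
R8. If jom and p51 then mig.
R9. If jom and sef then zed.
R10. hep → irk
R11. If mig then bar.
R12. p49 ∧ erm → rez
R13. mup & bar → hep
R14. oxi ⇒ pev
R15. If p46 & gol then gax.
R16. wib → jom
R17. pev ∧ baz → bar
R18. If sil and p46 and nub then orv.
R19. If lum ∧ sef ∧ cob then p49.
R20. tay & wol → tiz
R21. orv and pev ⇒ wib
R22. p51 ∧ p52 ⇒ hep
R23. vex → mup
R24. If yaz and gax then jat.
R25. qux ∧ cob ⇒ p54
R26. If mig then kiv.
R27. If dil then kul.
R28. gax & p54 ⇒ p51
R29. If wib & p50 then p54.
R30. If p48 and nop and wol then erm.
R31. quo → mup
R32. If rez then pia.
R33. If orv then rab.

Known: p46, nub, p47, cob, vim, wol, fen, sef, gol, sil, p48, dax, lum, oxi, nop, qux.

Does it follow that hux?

Forward chaining from the given facts derives: pev, gax, orv, p49, wib, p54, p51, erm, rab, p53, rez, jom, pia, jat, mig, zed, bar, kiv, quo, mup, hep, irk.
No rule has hux as its conclusion, and it is not among the given facts.

No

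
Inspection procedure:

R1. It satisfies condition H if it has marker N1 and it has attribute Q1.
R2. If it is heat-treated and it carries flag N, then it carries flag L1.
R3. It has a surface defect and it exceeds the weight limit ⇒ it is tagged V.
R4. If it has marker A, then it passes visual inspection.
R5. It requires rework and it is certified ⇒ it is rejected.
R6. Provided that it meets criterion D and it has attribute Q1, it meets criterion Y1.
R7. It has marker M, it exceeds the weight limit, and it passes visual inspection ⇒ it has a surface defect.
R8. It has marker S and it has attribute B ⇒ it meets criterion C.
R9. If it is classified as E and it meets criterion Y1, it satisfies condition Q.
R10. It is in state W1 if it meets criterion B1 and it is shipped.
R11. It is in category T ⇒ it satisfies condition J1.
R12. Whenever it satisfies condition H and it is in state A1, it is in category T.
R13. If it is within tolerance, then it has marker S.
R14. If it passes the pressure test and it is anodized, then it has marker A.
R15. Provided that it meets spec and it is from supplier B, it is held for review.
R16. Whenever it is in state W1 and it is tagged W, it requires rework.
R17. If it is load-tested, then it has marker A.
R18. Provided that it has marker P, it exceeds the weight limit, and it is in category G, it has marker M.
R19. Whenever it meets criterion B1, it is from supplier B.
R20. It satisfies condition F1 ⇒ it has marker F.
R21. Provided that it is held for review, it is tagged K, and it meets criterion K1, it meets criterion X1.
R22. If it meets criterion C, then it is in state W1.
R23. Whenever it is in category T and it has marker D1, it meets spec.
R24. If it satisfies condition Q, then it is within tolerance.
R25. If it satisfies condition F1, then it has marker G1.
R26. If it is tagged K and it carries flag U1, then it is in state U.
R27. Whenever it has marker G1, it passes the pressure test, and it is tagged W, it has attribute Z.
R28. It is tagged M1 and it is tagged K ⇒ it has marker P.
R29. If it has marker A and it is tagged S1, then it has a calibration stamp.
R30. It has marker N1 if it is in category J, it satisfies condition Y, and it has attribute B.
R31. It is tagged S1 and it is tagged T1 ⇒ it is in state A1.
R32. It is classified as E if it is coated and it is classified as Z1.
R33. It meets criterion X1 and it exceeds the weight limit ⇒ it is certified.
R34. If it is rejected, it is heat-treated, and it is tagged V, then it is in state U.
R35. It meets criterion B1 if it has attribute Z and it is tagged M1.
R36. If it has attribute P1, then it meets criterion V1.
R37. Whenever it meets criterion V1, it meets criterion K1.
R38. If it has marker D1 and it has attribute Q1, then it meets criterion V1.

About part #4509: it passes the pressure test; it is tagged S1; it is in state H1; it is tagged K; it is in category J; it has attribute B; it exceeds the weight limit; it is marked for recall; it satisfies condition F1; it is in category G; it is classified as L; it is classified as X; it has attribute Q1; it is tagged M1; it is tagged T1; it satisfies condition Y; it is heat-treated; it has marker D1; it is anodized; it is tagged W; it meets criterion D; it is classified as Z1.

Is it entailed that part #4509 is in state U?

No

Forward chaining from the given facts derives: meets criterion Y1, has marker A, has marker F, has marker G1, has attribute Z, has marker P, has a calibration stamp, has marker N1, is in state A1, meets criterion B1, meets criterion V1, satisfies condition H, passes visual inspection, is in category T, has marker M, is from supplier B, meets spec, meets criterion K1, has a surface defect, satisfies condition J1, is held for review, meets criterion X1, is certified, is tagged V.
Rules concluding "it is in state U": R26 needs "it carries flag U1"; R34 needs "it is rejected" — none of these are established.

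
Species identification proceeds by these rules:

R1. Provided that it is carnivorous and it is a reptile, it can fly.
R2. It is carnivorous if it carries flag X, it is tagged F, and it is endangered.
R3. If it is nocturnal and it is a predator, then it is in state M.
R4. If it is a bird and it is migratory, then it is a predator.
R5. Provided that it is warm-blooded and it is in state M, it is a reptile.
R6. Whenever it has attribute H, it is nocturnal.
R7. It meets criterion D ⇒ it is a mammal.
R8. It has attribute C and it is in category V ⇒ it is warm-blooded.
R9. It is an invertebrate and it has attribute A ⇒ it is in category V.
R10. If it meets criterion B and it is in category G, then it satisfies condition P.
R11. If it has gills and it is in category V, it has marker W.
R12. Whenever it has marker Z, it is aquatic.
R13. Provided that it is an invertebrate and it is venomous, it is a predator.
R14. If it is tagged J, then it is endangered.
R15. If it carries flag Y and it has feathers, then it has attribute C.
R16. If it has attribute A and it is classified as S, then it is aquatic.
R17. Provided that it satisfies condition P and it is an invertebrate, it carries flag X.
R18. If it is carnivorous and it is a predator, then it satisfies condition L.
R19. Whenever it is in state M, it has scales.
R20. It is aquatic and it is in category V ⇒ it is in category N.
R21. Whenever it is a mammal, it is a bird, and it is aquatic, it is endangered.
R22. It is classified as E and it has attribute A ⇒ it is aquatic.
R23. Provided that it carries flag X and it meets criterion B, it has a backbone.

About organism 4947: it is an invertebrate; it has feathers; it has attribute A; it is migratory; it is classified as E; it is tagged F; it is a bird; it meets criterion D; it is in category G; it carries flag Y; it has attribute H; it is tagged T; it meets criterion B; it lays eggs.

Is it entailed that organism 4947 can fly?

Yes

By R4 (it is a bird, it is migratory): it is a predator.
By R6 (it has attribute H): it is nocturnal.
By R7 (it meets criterion D): it is a mammal.
By R9 (it is an invertebrate, it has attribute A): it is in category V.
By R10 (it meets criterion B, it is in category G): it satisfies condition P.
By R15 (it carries flag Y, it has feathers): it has attribute C.
By R17 (it satisfies condition P, it is an invertebrate): it carries flag X.
By R22 (it is classified as E, it has attribute A): it is aquatic.
By R3 (it is nocturnal, it is a predator): it is in state M.
By R8 (it has attribute C, it is in category V): it is warm-blooded.
By R21 (it is a mammal, it is a bird, it is aquatic): it is endangered.
By R2 (it carries flag X, it is tagged F, it is endangered): it is carnivorous.
By R5 (it is warm-blooded, it is in state M): it is a reptile.
By R1 (it is carnivorous, it is a reptile): it can fly.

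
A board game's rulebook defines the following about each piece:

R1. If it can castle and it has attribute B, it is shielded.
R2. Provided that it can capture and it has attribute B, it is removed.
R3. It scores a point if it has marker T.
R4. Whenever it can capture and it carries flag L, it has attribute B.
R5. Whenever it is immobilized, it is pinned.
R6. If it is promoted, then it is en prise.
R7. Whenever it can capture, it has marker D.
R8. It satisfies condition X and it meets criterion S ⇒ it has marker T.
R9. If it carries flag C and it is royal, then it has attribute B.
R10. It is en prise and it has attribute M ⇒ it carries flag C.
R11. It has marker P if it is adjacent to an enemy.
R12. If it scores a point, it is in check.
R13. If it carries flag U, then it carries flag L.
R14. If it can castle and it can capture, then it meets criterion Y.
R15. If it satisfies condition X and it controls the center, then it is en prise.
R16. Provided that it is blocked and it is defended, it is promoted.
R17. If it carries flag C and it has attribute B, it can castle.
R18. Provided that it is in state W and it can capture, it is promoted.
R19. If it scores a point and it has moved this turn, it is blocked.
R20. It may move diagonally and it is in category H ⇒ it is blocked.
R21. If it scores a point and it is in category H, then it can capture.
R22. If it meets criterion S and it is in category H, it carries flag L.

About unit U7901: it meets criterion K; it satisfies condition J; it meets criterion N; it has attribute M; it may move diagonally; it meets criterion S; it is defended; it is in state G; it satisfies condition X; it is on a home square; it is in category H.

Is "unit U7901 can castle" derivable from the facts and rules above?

Yes

By R8 (it satisfies condition X, it meets criterion S): it has marker T.
By R20 (it may move diagonally, it is in category H): it is blocked.
By R22 (it meets criterion S, it is in category H): it carries flag L.
By R3 (it has marker T): it scores a point.
By R16 (it is blocked, it is defended): it is promoted.
By R21 (it scores a point, it is in category H): it can capture.
By R4 (it can capture, it carries flag L): it has attribute B.
By R6 (it is promoted): it is en prise.
By R10 (it is en prise, it has attribute M): it carries flag C.
By R17 (it carries flag C, it has attribute B): it can castle.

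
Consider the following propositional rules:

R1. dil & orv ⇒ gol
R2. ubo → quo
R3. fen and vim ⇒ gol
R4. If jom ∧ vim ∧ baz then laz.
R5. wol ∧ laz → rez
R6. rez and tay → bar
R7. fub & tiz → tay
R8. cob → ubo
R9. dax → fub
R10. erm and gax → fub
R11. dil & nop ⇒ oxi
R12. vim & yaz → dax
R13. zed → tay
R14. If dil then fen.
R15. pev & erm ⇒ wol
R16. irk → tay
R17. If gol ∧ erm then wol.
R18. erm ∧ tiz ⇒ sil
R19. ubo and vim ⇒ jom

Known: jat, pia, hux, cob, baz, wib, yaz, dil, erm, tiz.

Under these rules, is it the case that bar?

Forward chaining from the given facts derives: ubo, fen, sil, quo.
The only rule concluding bar is R6, which needs rez; that is never established.

No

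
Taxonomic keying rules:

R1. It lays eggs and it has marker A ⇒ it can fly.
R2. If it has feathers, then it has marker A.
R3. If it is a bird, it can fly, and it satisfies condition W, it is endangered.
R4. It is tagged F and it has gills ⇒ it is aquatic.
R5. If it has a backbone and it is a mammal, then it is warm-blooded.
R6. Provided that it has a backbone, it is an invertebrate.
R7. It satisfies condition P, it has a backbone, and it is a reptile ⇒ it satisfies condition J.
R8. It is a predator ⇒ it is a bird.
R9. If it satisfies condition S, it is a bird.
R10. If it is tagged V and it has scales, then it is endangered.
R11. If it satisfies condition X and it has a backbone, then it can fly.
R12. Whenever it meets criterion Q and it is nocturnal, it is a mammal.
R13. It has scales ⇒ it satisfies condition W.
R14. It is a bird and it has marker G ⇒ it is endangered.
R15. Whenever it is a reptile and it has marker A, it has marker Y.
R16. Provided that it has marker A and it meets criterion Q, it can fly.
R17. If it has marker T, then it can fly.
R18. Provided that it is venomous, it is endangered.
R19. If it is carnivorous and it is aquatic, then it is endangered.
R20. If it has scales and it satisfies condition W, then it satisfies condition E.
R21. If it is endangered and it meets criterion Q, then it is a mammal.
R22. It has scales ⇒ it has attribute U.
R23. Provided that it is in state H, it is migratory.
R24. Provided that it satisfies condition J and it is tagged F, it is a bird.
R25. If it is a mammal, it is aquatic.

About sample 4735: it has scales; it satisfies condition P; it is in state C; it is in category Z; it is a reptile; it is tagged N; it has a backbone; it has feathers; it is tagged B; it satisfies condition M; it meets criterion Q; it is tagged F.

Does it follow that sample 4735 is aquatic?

Yes

By R2 (it has feathers): it has marker A.
By R7 (it satisfies condition P, it has a backbone, it is a reptile): it satisfies condition J.
By R13 (it has scales): it satisfies condition W.
By R16 (it has marker A, it meets criterion Q): it can fly.
By R24 (it satisfies condition J, it is tagged F): it is a bird.
By R3 (it is a bird, it can fly, it satisfies condition W): it is endangered.
By R21 (it is endangered, it meets criterion Q): it is a mammal.
By R25 (it is a mammal): it is aquatic.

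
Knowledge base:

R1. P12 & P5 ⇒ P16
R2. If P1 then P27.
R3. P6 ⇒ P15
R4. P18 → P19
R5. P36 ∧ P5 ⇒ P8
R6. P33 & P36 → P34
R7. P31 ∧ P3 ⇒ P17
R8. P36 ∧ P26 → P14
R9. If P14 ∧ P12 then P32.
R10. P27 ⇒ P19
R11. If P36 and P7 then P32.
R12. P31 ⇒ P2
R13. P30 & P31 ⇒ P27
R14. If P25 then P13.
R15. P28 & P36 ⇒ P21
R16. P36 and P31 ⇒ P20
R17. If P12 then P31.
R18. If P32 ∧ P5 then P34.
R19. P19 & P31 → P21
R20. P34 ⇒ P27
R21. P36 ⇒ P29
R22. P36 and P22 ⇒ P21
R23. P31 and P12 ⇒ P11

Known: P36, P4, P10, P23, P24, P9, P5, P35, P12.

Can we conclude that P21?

Forward chaining from the given facts derives: P16, P8, P31, P29, P11, P2, P20.
Rules concluding P21: R15 needs P28; R19 needs P19; R22 needs P22 — none of these are established.

No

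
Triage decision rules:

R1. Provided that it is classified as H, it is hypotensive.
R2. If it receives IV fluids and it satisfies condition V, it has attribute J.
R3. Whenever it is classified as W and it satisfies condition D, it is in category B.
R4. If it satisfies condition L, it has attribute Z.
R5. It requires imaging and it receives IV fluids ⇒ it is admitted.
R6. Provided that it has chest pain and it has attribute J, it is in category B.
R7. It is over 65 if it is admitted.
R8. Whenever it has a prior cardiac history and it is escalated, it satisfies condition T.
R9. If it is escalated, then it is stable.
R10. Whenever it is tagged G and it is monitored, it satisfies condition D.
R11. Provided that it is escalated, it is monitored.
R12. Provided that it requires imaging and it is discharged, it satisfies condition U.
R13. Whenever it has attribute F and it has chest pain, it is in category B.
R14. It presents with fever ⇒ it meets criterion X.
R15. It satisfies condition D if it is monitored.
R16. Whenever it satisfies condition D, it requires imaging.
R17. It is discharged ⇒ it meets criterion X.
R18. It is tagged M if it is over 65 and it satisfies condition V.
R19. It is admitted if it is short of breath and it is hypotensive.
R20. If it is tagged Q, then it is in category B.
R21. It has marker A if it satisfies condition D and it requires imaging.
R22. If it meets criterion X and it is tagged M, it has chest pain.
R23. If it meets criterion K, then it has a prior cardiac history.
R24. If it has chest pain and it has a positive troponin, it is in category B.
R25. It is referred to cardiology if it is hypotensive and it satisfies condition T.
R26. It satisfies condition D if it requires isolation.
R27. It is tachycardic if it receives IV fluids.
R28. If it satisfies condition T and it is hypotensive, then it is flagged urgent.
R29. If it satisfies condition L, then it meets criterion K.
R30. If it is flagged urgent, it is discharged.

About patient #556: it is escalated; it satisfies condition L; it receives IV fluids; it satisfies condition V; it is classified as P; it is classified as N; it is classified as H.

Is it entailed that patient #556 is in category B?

Yes

By R1 (it is classified as H): it is hypotensive.
By R2 (it receives IV fluids, it satisfies condition V): it has attribute J.
By R11 (it is escalated): it is monitored.
By R15 (it is monitored): it satisfies condition D.
By R16 (it satisfies condition D): it requires imaging.
By R29 (it satisfies condition L): it meets criterion K.
By R5 (it requires imaging, it receives IV fluids): it is admitted.
By R7 (it is admitted): it is over 65.
By R18 (it is over 65, it satisfies condition V): it is tagged M.
By R23 (it meets criterion K): it has a prior cardiac history.
By R8 (it has a prior cardiac history, it is escalated): it satisfies condition T.
By R28 (it satisfies condition T, it is hypotensive): it is flagged urgent.
By R30 (it is flagged urgent): it is discharged.
By R17 (it is discharged): it meets criterion X.
By R22 (it meets criterion X, it is tagged M): it has chest pain.
By R6 (it has chest pain, it has attribute J): it is in category B.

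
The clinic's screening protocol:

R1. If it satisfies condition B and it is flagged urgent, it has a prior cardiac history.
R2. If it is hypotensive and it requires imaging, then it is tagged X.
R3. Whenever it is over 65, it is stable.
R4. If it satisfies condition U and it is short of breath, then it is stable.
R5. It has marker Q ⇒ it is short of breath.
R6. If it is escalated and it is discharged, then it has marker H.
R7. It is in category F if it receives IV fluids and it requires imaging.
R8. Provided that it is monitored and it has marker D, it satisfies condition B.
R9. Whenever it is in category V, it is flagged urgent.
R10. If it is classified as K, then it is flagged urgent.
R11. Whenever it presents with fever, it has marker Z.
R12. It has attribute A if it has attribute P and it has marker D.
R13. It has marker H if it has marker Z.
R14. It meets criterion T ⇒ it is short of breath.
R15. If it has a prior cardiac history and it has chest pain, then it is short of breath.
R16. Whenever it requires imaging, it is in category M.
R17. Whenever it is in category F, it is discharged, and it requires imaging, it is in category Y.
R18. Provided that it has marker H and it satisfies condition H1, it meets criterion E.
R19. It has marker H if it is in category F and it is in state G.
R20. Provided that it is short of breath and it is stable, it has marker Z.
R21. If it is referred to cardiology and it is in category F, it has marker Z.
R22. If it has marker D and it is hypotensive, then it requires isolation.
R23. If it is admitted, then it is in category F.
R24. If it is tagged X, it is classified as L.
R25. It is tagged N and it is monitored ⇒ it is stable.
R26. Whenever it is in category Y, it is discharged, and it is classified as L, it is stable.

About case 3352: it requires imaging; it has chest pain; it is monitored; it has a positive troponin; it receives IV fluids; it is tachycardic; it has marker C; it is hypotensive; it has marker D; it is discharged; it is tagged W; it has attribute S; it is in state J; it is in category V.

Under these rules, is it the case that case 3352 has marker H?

Yes

By R2 (it is hypotensive, it requires imaging): it is tagged X.
By R7 (it receives IV fluids, it requires imaging): it is in category F.
By R8 (it is monitored, it has marker D): it satisfies condition B.
By R9 (it is in category V): it is flagged urgent.
By R17 (it is in category F, it is discharged, it requires imaging): it is in category Y.
By R24 (it is tagged X): it is classified as L.
By R26 (it is in category Y, it is discharged, it is classified as L): it is stable.
By R1 (it satisfies condition B, it is flagged urgent): it has a prior cardiac history.
By R15 (it has a prior cardiac history, it has chest pain): it is short of breath.
By R20 (it is short of breath, it is stable): it has marker Z.
By R13 (it has marker Z): it has marker H.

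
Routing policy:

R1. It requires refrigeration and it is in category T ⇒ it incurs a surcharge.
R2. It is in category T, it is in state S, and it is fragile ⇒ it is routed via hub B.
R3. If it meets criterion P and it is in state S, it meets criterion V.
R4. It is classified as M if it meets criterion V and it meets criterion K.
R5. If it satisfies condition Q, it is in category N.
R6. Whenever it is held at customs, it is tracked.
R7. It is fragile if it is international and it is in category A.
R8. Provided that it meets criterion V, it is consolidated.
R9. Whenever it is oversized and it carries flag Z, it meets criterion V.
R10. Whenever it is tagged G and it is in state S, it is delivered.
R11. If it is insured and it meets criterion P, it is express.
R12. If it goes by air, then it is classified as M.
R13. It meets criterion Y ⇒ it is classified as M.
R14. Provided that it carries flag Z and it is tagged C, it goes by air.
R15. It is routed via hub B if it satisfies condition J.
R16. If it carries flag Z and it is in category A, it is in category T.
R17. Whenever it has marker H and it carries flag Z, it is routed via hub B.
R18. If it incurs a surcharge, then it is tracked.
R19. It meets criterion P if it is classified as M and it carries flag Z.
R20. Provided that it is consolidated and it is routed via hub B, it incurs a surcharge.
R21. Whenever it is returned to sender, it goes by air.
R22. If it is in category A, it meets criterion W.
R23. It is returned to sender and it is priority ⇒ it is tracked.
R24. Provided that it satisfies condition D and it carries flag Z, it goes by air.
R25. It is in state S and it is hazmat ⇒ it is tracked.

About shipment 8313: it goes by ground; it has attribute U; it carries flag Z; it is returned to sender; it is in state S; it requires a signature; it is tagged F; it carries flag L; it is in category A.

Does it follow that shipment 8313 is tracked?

No

Forward chaining from the given facts derives: is in category T, goes by air, meets criterion W, is classified as M, meets criterion P, meets criterion V, is consolidated.
Rules concluding "it is tracked": R6 needs "it is held at customs"; R18 needs "it incurs a surcharge"; R23 needs "it is priority"; R25 needs "it is hazmat" — none of these are established.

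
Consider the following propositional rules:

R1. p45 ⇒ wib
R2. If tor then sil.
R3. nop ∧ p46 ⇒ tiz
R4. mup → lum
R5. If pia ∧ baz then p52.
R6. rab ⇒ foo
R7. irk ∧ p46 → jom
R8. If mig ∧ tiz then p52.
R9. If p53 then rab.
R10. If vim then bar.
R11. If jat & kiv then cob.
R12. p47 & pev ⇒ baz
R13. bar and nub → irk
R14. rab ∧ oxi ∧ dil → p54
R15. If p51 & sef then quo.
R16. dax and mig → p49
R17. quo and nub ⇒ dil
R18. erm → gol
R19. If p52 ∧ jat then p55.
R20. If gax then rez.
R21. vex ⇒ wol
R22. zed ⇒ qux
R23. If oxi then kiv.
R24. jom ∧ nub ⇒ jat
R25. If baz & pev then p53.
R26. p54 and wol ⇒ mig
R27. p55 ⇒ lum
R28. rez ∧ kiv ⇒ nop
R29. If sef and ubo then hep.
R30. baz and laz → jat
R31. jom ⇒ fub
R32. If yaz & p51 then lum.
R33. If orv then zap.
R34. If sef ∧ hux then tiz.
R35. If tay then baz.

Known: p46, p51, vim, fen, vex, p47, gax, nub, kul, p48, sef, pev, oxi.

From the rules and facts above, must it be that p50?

No

Forward chaining from the given facts derives: bar, baz, irk, quo, dil, rez, wol, kiv, p53, nop, tiz, jom, rab, p54, jat, mig, fub, foo, p52, cob, p55, lum.
No rule has p50 as its conclusion, and it is not among the given facts.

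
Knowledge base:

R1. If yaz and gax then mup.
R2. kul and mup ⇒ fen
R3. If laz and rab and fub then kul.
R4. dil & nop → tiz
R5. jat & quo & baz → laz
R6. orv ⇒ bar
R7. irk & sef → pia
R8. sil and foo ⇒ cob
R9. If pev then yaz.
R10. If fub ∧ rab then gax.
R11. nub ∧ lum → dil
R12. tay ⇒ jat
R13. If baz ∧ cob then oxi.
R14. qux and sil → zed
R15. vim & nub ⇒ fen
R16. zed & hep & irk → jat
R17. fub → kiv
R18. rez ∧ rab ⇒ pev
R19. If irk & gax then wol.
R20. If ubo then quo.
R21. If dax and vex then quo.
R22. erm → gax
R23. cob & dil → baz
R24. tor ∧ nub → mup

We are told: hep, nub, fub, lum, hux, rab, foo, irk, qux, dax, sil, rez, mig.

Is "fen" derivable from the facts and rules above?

No

Forward chaining from the given facts derives: cob, gax, dil, zed, jat, kiv, pev, wol, baz, yaz, oxi, mup.
Rules concluding fen: R2 needs kul; R15 needs vim — none of these are established.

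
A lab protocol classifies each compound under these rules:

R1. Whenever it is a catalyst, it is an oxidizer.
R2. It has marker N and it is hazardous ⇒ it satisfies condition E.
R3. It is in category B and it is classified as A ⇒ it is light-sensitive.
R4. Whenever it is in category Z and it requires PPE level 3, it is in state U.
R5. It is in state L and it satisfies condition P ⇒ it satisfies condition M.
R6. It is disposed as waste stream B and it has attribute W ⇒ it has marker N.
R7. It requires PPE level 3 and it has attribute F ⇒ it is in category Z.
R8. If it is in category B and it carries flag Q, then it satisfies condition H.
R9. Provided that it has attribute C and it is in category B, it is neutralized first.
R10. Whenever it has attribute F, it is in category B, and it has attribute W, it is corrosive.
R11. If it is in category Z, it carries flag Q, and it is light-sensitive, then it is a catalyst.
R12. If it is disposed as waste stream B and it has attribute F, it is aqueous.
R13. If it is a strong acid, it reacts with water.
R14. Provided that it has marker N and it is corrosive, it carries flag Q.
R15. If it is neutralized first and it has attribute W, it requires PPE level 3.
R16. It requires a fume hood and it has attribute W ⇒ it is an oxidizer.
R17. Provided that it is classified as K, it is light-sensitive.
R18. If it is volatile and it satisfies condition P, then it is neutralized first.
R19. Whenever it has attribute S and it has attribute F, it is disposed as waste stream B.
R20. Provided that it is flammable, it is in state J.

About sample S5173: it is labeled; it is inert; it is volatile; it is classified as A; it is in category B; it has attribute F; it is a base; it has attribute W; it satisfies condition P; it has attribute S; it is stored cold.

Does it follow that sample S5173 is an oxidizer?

Yes

By R3 (it is in category B, it is classified as A): it is light-sensitive.
By R10 (it has attribute F, it is in category B, it has attribute W): it is corrosive.
By R18 (it is volatile, it satisfies condition P): it is neutralized first.
By R19 (it has attribute S, it has attribute F): it is disposed as waste stream B.
By R6 (it is disposed as waste stream B, it has attribute W): it has marker N.
By R14 (it has marker N, it is corrosive): it carries flag Q.
By R15 (it is neutralized first, it has attribute W): it requires PPE level 3.
By R7 (it requires PPE level 3, it has attribute F): it is in category Z.
By R11 (it is in category Z, it carries flag Q, it is light-sensitive): it is a catalyst.
By R1 (it is a catalyst): it is an oxidizer.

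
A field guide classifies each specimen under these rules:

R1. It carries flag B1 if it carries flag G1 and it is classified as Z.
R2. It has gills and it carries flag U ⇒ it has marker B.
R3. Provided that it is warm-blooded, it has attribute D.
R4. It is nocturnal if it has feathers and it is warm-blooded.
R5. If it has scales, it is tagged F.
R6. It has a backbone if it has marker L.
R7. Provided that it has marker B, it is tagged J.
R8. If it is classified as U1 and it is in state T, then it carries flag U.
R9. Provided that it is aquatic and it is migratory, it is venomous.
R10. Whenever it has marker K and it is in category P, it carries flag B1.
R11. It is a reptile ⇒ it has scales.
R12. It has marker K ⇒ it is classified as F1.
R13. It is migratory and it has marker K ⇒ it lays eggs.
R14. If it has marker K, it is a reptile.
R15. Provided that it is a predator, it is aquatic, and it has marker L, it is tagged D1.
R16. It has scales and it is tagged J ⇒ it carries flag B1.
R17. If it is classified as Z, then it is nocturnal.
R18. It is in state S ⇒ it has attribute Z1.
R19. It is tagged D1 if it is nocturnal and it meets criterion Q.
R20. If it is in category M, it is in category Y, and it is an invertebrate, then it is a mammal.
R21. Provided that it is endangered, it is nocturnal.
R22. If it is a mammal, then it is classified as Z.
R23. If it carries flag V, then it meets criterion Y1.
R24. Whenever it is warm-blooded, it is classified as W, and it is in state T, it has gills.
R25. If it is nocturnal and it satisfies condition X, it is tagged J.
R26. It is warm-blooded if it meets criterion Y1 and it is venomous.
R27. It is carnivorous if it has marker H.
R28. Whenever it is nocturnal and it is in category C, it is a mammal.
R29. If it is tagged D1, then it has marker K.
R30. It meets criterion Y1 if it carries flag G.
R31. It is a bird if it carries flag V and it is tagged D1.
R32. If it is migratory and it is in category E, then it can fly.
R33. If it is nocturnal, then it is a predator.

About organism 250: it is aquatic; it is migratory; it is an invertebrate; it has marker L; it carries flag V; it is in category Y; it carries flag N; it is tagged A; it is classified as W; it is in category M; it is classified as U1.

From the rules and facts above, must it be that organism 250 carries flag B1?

No

Forward chaining from the given facts derives: has a backbone, is venomous, is a mammal, is classified as Z, meets criterion Y1, is warm-blooded, has attribute D, is nocturnal, is a predator, is tagged D1, has marker K, is a bird, is classified as F1, lays eggs, is a reptile, has scales, is tagged F.
Rules concluding "it carries flag B1": R1 needs "it carries flag G1"; R10 needs "it is in category P"; R16 needs "it is tagged J" — none of these are established.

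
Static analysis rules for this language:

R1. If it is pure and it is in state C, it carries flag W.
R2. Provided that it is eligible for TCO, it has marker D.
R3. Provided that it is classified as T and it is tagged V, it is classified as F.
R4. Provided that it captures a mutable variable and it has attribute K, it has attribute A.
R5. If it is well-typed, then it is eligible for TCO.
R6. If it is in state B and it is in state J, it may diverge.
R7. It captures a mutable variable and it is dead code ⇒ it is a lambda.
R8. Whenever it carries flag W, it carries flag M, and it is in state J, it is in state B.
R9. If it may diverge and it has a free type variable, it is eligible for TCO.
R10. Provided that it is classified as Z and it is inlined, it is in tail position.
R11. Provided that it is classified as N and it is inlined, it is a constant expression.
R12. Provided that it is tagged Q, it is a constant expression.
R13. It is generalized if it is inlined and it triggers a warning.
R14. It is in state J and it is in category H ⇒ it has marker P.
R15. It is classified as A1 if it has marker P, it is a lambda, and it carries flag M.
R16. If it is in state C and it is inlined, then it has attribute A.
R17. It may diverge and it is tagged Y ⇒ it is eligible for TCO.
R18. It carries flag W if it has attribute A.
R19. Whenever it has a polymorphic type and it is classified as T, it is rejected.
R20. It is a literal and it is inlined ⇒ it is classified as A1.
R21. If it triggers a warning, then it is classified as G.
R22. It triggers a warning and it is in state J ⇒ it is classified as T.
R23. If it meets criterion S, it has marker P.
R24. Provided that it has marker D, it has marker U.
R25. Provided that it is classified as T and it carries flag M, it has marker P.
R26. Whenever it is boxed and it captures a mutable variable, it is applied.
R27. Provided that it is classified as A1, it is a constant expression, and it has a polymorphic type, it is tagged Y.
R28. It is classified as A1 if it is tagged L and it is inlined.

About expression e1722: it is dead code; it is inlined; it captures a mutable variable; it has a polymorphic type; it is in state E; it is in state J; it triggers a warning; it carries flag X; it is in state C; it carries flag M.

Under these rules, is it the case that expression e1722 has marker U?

No

Forward chaining from the given facts derives: is a lambda, is generalized, has attribute A, carries flag W, is classified as G, is classified as T, has marker P, is in state B, is classified as A1, is rejected, may diverge.
The only rule concluding "it has marker U" is R24, which needs "it has marker D"; that is never established.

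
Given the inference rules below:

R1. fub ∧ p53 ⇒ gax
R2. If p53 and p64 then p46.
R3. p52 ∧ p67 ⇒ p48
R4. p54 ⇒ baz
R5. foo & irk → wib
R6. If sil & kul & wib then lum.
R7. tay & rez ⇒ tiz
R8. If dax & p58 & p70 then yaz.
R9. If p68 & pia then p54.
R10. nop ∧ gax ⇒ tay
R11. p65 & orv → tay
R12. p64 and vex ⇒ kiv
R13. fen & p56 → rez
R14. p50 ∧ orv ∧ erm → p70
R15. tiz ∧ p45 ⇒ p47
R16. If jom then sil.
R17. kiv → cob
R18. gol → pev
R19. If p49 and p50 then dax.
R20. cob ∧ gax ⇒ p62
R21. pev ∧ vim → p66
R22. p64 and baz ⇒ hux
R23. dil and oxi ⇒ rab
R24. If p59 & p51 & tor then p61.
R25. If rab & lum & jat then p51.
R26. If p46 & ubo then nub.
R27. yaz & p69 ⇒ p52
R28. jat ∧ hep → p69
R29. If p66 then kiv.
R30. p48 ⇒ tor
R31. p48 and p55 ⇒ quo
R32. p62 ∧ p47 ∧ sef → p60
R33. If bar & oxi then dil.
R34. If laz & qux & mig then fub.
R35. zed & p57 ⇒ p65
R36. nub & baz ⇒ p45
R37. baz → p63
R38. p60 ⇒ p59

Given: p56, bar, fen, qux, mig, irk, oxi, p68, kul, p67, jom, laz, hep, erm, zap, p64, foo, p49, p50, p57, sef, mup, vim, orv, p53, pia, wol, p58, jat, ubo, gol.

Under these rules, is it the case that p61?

No

Forward chaining from the given facts derives: p46, wib, p54, rez, p70, sil, pev, dax, p66, nub, p69, kiv, dil, fub, gax, baz, lum, yaz, cob, p62, hux, rab, p51, p52, p45, p63, p48, tor.
The only rule concluding p61 is R24, which needs p59; that is never established.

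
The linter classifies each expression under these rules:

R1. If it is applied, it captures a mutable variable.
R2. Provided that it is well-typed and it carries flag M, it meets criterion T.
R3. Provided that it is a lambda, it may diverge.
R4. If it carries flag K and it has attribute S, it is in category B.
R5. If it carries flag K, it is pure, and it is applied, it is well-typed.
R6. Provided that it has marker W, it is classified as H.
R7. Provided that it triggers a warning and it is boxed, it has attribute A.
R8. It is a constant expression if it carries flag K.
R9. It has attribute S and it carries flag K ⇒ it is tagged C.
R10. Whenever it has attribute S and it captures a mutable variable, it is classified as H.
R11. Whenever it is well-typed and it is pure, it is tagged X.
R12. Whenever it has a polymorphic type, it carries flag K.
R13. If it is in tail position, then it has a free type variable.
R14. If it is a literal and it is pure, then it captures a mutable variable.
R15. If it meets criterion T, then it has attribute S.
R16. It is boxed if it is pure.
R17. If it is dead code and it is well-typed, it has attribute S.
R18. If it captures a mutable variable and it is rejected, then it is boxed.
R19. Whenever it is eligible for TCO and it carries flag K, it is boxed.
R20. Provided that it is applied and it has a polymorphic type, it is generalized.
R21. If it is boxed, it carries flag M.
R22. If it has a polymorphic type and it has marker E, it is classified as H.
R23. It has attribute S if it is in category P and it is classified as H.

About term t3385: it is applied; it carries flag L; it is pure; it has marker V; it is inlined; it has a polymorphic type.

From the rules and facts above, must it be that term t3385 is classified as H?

Yes

By R1 (it is applied): it captures a mutable variable.
By R12 (it has a polymorphic type): it carries flag K.
By R16 (it is pure): it is boxed.
By R21 (it is boxed): it carries flag M.
By R5 (it carries flag K, it is pure, it is applied): it is well-typed.
By R2 (it is well-typed, it carries flag M): it meets criterion T.
By R15 (it meets criterion T): it has attribute S.
By R10 (it has attribute S, it captures a mutable variable): it is classified as H.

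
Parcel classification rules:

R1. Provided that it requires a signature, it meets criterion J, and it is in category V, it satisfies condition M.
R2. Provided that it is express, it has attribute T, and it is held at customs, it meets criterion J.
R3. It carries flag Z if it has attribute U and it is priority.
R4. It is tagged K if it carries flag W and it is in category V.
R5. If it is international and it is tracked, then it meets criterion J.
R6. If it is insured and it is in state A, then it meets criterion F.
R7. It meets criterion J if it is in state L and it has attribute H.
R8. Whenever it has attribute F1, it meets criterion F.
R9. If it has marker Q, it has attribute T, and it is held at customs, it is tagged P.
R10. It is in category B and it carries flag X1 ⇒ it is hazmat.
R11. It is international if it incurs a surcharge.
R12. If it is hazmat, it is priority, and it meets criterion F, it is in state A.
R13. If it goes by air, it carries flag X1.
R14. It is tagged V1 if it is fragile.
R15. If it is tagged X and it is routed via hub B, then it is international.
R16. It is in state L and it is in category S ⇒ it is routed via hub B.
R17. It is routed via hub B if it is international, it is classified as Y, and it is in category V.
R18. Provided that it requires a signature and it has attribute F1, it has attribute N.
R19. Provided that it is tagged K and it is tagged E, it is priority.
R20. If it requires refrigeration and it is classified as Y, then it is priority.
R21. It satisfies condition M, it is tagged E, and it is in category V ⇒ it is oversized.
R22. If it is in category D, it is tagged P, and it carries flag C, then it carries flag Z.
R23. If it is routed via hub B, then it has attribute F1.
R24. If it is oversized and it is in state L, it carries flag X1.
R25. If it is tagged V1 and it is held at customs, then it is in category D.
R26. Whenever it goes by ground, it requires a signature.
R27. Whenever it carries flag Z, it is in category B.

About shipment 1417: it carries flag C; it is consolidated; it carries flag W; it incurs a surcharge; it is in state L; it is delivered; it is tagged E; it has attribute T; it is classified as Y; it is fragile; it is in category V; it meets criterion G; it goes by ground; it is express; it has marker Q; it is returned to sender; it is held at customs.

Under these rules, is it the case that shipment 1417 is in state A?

Yes

By R2 (it is express, it has attribute T, it is held at customs): it meets criterion J.
By R4 (it carries flag W, it is in category V): it is tagged K.
By R9 (it has marker Q, it has attribute T, it is held at customs): it is tagged P.
By R11 (it incurs a surcharge): it is international.
By R14 (it is fragile): it is tagged V1.
By R17 (it is international, it is classified as Y, it is in category V): it is routed via hub B.
By R19 (it is tagged K, it is tagged E): it is priority.
By R23 (it is routed via hub B): it has attribute F1.
By R25 (it is tagged V1, it is held at customs): it is in category D.
By R26 (it goes by ground): it requires a signature.
By R1 (it requires a signature, it meets criterion J, it is in category V): it satisfies condition M.
By R8 (it has attribute F1): it meets criterion F.
By R21 (it satisfies condition M, it is tagged E, it is in category V): it is oversized.
By R22 (it is in category D, it is tagged P, it carries flag C): it carries flag Z.
By R24 (it is oversized, it is in state L): it carries flag X1.
By R27 (it carries flag Z): it is in category B.
By R10 (it is in category B, it carries flag X1): it is hazmat.
By R12 (it is hazmat, it is priority, it meets criterion F): it is in state A.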